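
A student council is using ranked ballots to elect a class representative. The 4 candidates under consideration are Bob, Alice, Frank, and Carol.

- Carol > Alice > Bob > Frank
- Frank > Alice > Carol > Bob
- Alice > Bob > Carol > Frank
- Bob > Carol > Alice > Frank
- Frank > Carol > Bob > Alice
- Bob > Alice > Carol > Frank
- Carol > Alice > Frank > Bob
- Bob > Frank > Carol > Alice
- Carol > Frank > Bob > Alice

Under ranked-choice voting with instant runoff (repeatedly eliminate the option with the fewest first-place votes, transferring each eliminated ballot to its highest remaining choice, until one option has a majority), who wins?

Carol

Round 1: Bob 3, Carol 3, Frank 2, Alice 1. Alice has the fewest and is eliminated.
Round 2: Bob 4, Carol 3, Frank 2. Frank has the fewest and is eliminated.
Round 3: Carol 5, Bob 4. Carol has a majority.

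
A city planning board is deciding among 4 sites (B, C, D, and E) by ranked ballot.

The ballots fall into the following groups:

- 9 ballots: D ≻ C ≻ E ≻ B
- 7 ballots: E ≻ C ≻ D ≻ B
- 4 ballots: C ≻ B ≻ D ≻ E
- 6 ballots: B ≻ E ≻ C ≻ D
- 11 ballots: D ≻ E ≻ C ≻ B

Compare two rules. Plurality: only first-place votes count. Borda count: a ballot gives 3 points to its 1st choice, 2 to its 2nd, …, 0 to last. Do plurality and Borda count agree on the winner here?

Plurality first-place counts: B 6, C 4, D 20, E 7 → D.
Borda totals: B 26, C 61, D 71, E 64 → D.
The two rules agree on D.

Yes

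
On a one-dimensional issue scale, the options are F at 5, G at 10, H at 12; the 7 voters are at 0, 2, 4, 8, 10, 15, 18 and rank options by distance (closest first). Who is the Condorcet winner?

G

With single-peaked preferences on a line, the Condorcet winner is the candidate closest to the median voter.
The median voter (position 8) is closest to G at 10.
Check: G vs H — voters closer to G: 5 of 7.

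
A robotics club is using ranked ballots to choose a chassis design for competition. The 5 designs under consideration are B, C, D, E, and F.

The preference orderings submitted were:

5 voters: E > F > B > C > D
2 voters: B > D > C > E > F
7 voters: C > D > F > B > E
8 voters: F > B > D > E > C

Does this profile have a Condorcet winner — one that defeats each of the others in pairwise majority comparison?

Yes

Head-to-head results (22 voters total):
B vs C: B wins 15–7.
B vs D: B wins 15–7.
B vs E: B wins 17–5.
B vs F: F wins 20–2.
C vs D: C wins 12–10.
C vs E: E wins 13–9.
C vs F: F wins 13–9.
D vs E: D wins 17–5.
D vs F: F wins 13–9.
E vs F: F wins 15–7.
F beats each rival — B (20–2), C (13–9), D (13–9), E (15–7) — so F is the Condorcet winner.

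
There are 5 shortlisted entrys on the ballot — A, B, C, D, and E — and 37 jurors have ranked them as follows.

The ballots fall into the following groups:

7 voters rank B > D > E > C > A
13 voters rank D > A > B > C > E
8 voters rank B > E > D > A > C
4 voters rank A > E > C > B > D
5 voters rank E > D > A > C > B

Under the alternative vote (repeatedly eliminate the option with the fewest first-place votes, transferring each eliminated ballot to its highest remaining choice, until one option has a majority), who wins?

B

Round 1: B 15, D 13, E 5, A 4, C 0. C has the fewest and is eliminated.
Round 2: B 15, D 13, E 5, A 4. A has the fewest and is eliminated.
Round 3: B 15, D 13, E 9. E has the fewest and is eliminated.
Round 4: B 19, D 18. B has a majority.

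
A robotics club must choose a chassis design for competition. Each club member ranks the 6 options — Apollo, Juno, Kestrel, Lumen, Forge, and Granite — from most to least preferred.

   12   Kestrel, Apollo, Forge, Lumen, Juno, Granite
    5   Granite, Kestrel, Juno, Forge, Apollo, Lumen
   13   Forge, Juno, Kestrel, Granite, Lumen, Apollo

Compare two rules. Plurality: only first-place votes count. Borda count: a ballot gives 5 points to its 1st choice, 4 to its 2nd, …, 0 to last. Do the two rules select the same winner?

No

Plurality first-place counts: Apollo 0, Juno 0, Kestrel 12, Lumen 0, Forge 13, Granite 5 → Forge.
Borda totals: Apollo 53, Juno 79, Kestrel 119, Lumen 37, Forge 111, Granite 51 → Kestrel.
The two rules disagree: plurality picks Forge, Borda picks Kestrel.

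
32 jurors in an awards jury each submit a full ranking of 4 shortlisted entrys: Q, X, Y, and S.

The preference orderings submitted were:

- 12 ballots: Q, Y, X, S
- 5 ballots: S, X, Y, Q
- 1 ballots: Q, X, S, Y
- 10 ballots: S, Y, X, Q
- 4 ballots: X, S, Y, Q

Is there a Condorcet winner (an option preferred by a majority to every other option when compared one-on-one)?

No

Head-to-head results (32 voters total):
Q vs X: X wins 19–13.
Q vs Y: Y wins 19–13.
Q vs S: S wins 19–13.
X vs Y: Y wins 22–10.
X vs S: X wins 17–15.
Y vs S: S wins 20–12.
No candidate beats all others: X beats S beats Y beats X, a majority cycle.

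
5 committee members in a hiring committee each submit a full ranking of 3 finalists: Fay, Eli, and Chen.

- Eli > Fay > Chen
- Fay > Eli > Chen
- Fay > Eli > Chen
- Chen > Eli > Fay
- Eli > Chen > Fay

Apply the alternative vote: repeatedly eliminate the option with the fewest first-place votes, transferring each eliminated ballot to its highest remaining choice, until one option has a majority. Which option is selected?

Eli

Round 1: Fay 2, Eli 2, Chen 1. Chen has the fewest and is eliminated.
Round 2: Eli 3, Fay 2. Eli has a majority.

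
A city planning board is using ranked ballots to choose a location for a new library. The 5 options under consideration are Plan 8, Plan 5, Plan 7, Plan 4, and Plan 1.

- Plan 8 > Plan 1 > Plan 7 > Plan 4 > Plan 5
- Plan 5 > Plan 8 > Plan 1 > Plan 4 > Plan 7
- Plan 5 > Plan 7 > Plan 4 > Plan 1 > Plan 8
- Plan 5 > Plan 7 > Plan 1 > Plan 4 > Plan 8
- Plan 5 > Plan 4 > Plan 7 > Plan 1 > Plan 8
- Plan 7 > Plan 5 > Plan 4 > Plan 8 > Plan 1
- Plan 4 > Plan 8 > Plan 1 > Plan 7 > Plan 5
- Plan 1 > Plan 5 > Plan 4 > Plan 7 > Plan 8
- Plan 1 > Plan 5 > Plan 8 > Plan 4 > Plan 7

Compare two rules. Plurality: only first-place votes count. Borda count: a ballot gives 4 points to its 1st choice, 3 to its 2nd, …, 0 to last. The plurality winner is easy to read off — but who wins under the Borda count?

Plan 5

Plurality first-place counts: Plan 8 1, Plan 5 4, Plan 7 1, Plan 4 1, Plan 1 2 → Plan 5.
Borda totals: Plan 8 13, Plan 5 25, Plan 7 16, Plan 4 17, Plan 1 19 → Plan 5.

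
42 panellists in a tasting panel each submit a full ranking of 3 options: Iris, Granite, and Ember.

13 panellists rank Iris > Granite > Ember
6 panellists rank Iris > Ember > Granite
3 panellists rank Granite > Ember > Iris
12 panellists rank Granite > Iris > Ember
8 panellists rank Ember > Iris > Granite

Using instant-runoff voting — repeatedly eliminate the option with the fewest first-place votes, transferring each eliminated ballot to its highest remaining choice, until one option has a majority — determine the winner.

Iris

Round 1: Iris 19, Granite 15, Ember 8. Ember has the fewest and is eliminated.
Round 2: Iris 27, Granite 15. Iris has a majority.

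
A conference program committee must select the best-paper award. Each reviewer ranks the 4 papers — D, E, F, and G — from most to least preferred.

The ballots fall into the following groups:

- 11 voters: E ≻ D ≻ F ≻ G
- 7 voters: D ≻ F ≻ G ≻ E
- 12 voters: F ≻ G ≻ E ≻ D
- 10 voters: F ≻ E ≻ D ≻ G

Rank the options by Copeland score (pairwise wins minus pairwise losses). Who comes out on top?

Pairwise results:
  D vs E: E wins 33–7.
  D vs F: F wins 22–18.
  D vs G: D wins 28–12.
  E vs F: F wins 29–11.
  E vs G: E wins 21–19.
  F vs G: F wins 40–0.
Copeland scores (wins − losses):
  D: 1 − 2 = -1
  E: 2 − 1 = 1
  F: 3 − 0 = 3
  G: 0 − 3 = -3
F has the best Copeland score.

F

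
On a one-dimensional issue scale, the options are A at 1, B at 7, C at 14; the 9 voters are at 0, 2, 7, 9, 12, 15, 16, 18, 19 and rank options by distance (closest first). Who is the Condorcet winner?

With single-peaked preferences on a line, the Condorcet winner is the candidate closest to the median voter.
The median voter (position 12) is closest to C at 14.
Check: C vs B — voters closer to C: 5 of 9.

C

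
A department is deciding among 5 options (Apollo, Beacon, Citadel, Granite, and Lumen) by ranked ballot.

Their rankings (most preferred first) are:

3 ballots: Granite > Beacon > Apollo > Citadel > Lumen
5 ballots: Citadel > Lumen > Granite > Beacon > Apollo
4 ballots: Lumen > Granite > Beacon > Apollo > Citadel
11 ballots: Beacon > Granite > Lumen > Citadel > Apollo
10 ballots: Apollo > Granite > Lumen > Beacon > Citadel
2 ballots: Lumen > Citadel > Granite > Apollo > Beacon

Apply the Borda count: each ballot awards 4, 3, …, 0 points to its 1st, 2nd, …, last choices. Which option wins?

Borda scores:
  Apollo: 3·2 + 5·0 + 4·1 + 11·0 + 10·4 + 2·1 = 52
  Beacon: 3·3 + 5·1 + 4·2 + 11·4 + 10·1 + 2·0 = 76
  Citadel: 3·1 + 5·4 + 4·0 + 11·1 + 10·0 + 2·3 = 40
  Granite: 3·4 + 5·2 + 4·3 + 11·3 + 10·3 + 2·2 = 101
  Lumen: 3·0 + 5·3 + 4·4 + 11·2 + 10·2 + 2·4 = 81
Granite has the highest total.

Granite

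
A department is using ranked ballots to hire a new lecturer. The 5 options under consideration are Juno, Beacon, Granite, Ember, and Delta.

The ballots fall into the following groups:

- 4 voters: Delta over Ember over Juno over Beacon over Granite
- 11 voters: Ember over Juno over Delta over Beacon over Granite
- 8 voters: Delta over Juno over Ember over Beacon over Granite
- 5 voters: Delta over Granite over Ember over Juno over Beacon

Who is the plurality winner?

First-place vote totals:
  Juno: 0
  Beacon: 0
  Granite: 0
  Ember: 11
  Delta: 17
Delta has the most first-place votes.

Delta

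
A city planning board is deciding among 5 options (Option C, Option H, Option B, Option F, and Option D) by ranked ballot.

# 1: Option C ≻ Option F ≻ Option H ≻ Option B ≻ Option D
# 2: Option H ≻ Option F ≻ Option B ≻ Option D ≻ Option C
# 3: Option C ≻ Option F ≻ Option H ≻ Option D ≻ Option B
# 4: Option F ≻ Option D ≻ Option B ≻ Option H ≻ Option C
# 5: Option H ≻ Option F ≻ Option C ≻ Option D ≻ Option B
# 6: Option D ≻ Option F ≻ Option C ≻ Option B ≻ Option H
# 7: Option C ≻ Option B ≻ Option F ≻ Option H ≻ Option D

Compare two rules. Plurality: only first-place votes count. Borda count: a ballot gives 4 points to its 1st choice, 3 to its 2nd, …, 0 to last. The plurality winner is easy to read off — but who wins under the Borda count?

Plurality first-place counts: Option C 3, Option H 2, Option B 0, Option F 1, Option D 1 → Option C.
Borda totals: Option C 16, Option H 14, Option B 9, Option F 21, Option D 10 → Option F.

Option F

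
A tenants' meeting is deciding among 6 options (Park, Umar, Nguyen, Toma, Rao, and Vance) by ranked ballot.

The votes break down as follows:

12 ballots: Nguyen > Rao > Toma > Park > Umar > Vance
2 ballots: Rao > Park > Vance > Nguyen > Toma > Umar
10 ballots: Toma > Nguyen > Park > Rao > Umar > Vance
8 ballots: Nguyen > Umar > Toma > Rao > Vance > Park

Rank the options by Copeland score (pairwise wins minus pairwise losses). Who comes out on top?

Nguyen

Pairwise results:
  Park vs Umar: Park wins 24–8.
  Park vs Nguyen: Nguyen wins 30–2.
  Park vs Toma: Toma wins 30–2.
  Park vs Rao: Rao wins 22–10.
  Park vs Vance: Park wins 24–8.
  Umar vs Nguyen: Nguyen wins 32–0.
  Umar vs Toma: Toma wins 24–8.
  Umar vs Rao: Rao wins 24–8.
  Umar vs Vance: Umar wins 30–2.
  Nguyen vs Toma: Nguyen wins 22–10.
  Nguyen vs Rao: Nguyen wins 30–2.
  Nguyen vs Vance: Nguyen wins 30–2.
  Toma vs Rao: Toma wins 18–14.
  Toma vs Vance: Toma wins 30–2.
  Rao vs Vance: Rao wins 32–0.
Copeland scores (wins − losses):
  Park: 2 − 3 = -1
  Umar: 1 − 4 = -3
  Nguyen: 5 − 0 = 5
  Toma: 4 − 1 = 3
  Rao: 3 − 2 = 1
  Vance: 0 − 5 = -5
Nguyen has the best Copeland score.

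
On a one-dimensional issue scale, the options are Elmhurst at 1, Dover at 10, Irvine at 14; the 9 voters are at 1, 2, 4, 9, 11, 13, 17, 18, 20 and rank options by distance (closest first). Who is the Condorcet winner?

With single-peaked preferences on a line, the Condorcet winner is the candidate closest to the median voter.
The median voter (position 11) is closest to Dover at 10.
Check: Dover vs Irvine — voters closer to Dover: 5 of 9.

Dover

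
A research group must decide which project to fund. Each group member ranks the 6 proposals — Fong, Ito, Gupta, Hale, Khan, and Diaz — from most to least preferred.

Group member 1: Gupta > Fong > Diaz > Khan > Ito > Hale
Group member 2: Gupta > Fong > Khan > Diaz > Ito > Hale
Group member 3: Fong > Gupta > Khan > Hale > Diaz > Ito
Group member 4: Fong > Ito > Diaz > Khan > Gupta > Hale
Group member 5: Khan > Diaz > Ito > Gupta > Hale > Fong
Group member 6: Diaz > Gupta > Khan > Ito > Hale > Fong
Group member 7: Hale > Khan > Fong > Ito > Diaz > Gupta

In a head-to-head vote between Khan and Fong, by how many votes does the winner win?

1

Ballots ranking Khan above Fong: 3.
Ballots ranking Fong above Khan: 4.
Fong wins 4–3, a margin of 1.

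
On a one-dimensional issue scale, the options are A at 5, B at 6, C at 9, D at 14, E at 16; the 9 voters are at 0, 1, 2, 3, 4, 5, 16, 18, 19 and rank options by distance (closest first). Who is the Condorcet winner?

With single-peaked preferences on a line, the Condorcet winner is the candidate closest to the median voter.
The median voter (position 4) is closest to A at 5.
Check: A vs C — voters closer to A: 6 of 9.

A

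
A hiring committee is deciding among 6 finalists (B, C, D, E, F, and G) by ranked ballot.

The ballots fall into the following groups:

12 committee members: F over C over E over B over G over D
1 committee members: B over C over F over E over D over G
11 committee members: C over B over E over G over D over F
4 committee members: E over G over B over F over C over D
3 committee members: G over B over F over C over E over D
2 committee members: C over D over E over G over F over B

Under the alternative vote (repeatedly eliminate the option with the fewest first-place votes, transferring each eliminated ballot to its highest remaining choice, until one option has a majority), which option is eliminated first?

D

Round 1: C 13, F 12, E 4, G 3, B 1, D 0. D has the fewest and is eliminated.
Round 2: C 13, F 12, E 4, G 3, B 1. B has the fewest and is eliminated.
Round 3: C 14, F 12, E 4, G 3. G has the fewest and is eliminated.
Round 4: F 15, C 14, E 4. E has the fewest and is eliminated.
Round 5: F 19, C 14. F has a majority.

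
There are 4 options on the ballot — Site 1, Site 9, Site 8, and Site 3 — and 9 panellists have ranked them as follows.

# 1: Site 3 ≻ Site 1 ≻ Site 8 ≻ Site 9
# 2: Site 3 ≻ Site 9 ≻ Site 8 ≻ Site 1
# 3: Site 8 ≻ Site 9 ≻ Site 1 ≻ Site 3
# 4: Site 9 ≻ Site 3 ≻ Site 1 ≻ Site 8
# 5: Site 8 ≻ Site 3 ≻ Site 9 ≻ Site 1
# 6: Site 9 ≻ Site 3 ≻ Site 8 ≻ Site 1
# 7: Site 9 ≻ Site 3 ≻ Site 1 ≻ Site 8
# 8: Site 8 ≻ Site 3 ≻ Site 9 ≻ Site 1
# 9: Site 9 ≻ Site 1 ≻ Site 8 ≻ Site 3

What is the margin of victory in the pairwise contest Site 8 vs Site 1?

Ballots ranking Site 8 above Site 1: 5.
Ballots ranking Site 1 above Site 8: 4.
Site 8 wins 5–4, a margin of 1.

1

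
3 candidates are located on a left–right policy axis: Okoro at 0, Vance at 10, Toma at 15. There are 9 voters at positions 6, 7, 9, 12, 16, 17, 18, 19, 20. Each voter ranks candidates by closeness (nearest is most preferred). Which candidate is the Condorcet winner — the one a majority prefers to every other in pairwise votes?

With single-peaked preferences on a line, the Condorcet winner is the candidate closest to the median voter.
The median voter (position 16) is closest to Toma at 15.
Check: Toma vs Okoro — voters closer to Toma: 7 of 9.

Toma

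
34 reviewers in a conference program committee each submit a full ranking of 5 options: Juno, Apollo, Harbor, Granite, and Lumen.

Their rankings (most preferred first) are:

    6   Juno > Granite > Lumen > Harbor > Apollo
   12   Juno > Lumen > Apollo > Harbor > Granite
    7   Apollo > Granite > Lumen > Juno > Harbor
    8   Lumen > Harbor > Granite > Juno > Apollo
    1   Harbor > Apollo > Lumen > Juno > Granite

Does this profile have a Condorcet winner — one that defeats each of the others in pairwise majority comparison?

Yes

Head-to-head results (34 voters total):
Juno vs Apollo: Juno wins 26–8.
Juno vs Harbor: Juno wins 25–9.
Juno vs Granite: Juno wins 19–15.
Juno vs Lumen: Juno wins 18–16.
Apollo vs Harbor: Apollo wins 19–15.
Apollo vs Granite: Apollo wins 20–14.
Apollo vs Lumen: Lumen wins 26–8.
Harbor vs Granite: Harbor wins 21–13.
Harbor vs Lumen: Lumen wins 33–1.
Granite vs Lumen: Lumen wins 21–13.
Juno beats each rival — Apollo (26–8), Harbor (25–9), Granite (19–15), Lumen (18–16) — so Juno is the Condorcet winner.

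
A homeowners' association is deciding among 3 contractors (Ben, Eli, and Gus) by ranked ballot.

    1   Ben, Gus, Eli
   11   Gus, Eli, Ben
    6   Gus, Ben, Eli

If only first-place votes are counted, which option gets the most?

Gus

First-place vote totals:
  Ben: 1
  Eli: 0
  Gus: 17
Gus has the most first-place votes.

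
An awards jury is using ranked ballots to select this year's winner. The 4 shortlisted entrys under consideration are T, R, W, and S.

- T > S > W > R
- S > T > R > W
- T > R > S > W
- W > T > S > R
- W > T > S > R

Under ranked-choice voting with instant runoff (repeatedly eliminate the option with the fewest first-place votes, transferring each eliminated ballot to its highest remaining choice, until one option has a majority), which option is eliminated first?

Round 1: T 2, W 2, S 1, R 0. R has the fewest and is eliminated.
Round 2: T 2, W 2, S 1. S has the fewest and is eliminated.
Round 3: T 3, W 2. T has a majority.

R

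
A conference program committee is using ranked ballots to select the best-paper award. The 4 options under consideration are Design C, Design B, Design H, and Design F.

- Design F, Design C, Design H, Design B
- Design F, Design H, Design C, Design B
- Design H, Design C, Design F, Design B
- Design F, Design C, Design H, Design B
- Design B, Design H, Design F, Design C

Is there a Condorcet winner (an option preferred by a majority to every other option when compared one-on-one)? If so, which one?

Head-to-head results (5 voters total):
Design C vs Design B: Design C wins 4–1.
Design C vs Design H: Design H wins 3–2.
Design C vs Design F: Design F wins 4–1.
Design B vs Design H: Design H wins 4–1.
Design B vs Design F: Design F wins 4–1.
Design H vs Design F: Design F wins 3–2.
Design F beats each rival — Design C (4–1), Design B (4–1), Design H (3–2) — so Design F is the Condorcet winner.

Design F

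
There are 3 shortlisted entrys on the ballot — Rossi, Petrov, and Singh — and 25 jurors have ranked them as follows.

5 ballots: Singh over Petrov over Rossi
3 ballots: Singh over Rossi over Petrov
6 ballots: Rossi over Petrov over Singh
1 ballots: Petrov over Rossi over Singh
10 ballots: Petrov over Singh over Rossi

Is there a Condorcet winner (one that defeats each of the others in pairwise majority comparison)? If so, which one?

Head-to-head results (25 voters total):
Rossi vs Petrov: Petrov wins 16–9.
Rossi vs Singh: Singh wins 18–7.
Petrov vs Singh: Petrov wins 17–8.
Petrov beats each rival — Rossi (16–9), Singh (17–8) — so Petrov is the Condorcet winner.

Petrov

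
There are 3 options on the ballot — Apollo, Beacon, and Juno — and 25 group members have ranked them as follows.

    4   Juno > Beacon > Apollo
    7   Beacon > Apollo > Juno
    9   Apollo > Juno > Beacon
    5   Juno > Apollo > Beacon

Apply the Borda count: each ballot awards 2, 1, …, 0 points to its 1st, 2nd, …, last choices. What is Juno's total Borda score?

27

Borda scores:
  Apollo: 4·0 + 7·1 + 9·2 + 5·1 = 30
  Beacon: 4·1 + 7·2 + 9·0 + 5·0 = 18
  Juno: 4·2 + 7·0 + 9·1 + 5·2 = 27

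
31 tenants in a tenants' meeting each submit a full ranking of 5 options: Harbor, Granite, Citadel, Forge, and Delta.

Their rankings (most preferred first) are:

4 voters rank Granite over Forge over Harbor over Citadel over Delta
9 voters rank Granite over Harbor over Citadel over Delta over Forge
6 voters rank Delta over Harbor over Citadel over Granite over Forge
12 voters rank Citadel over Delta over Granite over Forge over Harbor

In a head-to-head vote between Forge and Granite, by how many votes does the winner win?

Ballots ranking Forge above Granite: 0.
Ballots ranking Granite above Forge: 4+9+6+12 = 31.
Granite wins 31–0, a margin of 31.

31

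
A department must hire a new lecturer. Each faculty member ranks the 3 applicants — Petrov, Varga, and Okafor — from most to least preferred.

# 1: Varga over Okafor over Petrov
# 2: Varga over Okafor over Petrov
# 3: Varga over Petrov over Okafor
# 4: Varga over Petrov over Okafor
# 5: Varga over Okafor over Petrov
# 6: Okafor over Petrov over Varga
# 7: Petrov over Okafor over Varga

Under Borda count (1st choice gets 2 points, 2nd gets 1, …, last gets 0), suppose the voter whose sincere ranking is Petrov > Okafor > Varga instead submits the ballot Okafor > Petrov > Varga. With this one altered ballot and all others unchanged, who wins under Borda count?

Borda totals with the altered ballot: Petrov 4, Varga 10, Okafor 7.
The winner is unchanged: still Varga.

Varga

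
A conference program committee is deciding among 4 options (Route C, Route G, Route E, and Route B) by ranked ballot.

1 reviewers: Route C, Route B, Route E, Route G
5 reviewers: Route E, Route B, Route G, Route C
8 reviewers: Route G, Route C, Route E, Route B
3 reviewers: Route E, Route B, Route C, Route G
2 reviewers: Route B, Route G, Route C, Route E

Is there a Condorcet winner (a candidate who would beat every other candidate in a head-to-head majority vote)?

Head-to-head results (19 voters total):
Route C vs Route G: Route G wins 15–4.
Route C vs Route E: Route C wins 11–8.
Route C vs Route B: Route B wins 10–9.
Route G vs Route E: Route G wins 10–9.
Route G vs Route B: Route B wins 11–8.
Route E vs Route B: Route E wins 16–3.
No candidate beats all others: Route C beats Route E beats Route B beats Route C, a majority cycle.

No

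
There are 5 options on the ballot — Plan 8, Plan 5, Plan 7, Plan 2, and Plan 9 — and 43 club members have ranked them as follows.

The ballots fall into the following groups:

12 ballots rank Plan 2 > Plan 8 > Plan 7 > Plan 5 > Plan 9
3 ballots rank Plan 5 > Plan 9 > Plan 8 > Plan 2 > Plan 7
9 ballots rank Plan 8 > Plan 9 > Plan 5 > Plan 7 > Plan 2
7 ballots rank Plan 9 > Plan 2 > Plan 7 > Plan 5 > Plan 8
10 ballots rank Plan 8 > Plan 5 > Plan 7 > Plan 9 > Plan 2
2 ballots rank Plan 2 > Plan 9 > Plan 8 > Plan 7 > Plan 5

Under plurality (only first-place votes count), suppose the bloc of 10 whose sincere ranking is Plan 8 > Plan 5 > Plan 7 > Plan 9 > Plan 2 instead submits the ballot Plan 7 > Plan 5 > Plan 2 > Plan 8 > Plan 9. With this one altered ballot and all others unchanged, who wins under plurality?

Plan 2

First-place totals with the altered ballot: Plan 8 9, Plan 5 3, Plan 7 10, Plan 2 14, Plan 9 7.
The switch changes the winner from Plan 8 to Plan 2.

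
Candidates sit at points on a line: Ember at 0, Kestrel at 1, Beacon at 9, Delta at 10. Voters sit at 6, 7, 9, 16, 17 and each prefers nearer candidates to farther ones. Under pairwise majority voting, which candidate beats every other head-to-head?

Beacon

With single-peaked preferences on a line, the Condorcet winner is the candidate closest to the median voter.
The median voter (position 9) is closest to Beacon at 9.
Check: Beacon vs Ember — voters closer to Beacon: 5 of 5.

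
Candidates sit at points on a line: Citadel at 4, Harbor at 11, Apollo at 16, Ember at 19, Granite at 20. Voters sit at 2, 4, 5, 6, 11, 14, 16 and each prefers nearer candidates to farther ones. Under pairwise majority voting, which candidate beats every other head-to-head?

Citadel

With single-peaked preferences on a line, the Condorcet winner is the candidate closest to the median voter.
The median voter (position 6) is closest to Citadel at 4.
Check: Citadel vs Apollo — voters closer to Citadel: 4 of 7.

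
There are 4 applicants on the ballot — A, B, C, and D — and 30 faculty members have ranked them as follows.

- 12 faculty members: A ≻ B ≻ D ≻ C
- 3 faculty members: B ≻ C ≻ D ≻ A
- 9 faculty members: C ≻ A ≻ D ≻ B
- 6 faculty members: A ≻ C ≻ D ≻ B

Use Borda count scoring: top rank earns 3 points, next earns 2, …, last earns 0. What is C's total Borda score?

45

Borda scores:
  A: 12·3 + 3·0 + 9·2 + 6·3 = 72
  B: 12·2 + 3·3 + 9·0 + 6·0 = 33
  C: 12·0 + 3·2 + 9·3 + 6·2 = 45
  D: 12·1 + 3·1 + 9·1 + 6·1 = 30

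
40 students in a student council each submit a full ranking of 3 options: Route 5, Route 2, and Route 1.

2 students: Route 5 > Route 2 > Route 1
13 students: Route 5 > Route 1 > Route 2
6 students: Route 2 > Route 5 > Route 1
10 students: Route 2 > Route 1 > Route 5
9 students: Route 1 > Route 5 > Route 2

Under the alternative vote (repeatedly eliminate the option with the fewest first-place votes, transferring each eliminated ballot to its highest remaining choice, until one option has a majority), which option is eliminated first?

Round 1: Route 2 16, Route 5 15, Route 1 9. Route 1 has the fewest and is eliminated.
Round 2: Route 5 24, Route 2 16. Route 5 has a majority.

Route 1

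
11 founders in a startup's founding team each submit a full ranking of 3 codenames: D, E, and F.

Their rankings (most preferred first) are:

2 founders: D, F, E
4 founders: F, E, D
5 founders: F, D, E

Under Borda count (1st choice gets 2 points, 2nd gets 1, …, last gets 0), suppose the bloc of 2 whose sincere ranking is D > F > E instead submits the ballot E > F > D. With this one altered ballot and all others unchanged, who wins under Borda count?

Borda totals with the altered ballot: D 5, E 8, F 20.
The winner is unchanged: still F.

F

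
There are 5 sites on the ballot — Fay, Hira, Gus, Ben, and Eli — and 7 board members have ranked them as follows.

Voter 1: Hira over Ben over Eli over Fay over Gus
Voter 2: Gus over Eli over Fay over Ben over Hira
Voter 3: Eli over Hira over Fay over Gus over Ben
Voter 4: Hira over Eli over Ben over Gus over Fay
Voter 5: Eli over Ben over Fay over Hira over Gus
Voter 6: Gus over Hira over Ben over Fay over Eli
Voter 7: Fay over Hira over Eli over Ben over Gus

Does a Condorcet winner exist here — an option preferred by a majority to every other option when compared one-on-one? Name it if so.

Hira

Head-to-head results (7 voters total):
Fay vs Hira: Hira wins 4–3.
Fay vs Gus: Fay wins 4–3.
Fay vs Ben: Ben wins 4–3.
Fay vs Eli: Eli wins 5–2.
Hira vs Gus: Hira wins 5–2.
Hira vs Ben: Hira wins 5–2.
Hira vs Eli: Hira wins 4–3.
Gus vs Ben: Ben wins 4–3.
Gus vs Eli: Eli wins 5–2.
Ben vs Eli: Eli wins 5–2.
Hira beats each rival — Fay (4–3), Gus (5–2), Ben (5–2), Eli (4–3) — so Hira is the Condorcet winner.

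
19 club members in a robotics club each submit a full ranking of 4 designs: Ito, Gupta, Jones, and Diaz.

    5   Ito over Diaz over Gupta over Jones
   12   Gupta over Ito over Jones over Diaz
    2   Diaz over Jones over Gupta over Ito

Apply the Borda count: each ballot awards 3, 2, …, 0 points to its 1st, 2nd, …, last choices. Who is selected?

Borda scores:
  Ito: 5·3 + 12·2 + 2·0 = 39
  Gupta: 5·1 + 12·3 + 2·1 = 43
  Jones: 5·0 + 12·1 + 2·2 = 16
  Diaz: 5·2 + 12·0 + 2·3 = 16
Gupta has the highest total.

Gupta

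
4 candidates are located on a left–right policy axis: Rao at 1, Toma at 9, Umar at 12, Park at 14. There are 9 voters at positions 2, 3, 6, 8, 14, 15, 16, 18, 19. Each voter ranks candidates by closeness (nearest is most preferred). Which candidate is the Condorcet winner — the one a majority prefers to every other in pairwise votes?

Park

With single-peaked preferences on a line, the Condorcet winner is the candidate closest to the median voter.
The median voter (position 14) is closest to Park at 14.
Check: Park vs Umar — voters closer to Park: 5 of 9.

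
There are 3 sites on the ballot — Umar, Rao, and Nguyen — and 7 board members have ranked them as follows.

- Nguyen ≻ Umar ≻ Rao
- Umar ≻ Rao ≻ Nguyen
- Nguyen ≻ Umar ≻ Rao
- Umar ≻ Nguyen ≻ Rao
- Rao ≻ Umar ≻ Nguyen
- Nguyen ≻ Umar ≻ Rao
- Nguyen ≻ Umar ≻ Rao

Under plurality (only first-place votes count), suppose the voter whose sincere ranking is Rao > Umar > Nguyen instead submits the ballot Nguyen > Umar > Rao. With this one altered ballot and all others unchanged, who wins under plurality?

Nguyen

First-place totals with the altered ballot: Umar 2, Rao 0, Nguyen 5.
The winner is unchanged: still Nguyen.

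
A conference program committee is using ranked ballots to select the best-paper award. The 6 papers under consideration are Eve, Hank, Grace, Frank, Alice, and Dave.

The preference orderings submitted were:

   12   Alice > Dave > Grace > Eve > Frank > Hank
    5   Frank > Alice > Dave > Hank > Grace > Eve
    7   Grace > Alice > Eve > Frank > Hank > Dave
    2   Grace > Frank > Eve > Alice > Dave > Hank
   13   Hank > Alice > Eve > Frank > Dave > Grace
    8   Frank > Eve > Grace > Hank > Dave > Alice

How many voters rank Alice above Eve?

Ballots ranking Alice above Eve: 12+5+7+13 = 37.
Ballots ranking Eve above Alice: 2+8 = 10.
So 37 of 47 voters prefer Alice to Eve.

37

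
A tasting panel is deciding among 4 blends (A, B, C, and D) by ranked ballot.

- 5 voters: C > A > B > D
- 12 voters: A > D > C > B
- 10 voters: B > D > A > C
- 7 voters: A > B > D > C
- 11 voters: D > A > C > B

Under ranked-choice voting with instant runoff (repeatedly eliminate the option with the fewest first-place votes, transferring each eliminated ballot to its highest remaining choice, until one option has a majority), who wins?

A

Round 1: A 19, D 11, B 10, C 5. C has the fewest and is eliminated.
Round 2: A 24, D 11, B 10. A has a majority.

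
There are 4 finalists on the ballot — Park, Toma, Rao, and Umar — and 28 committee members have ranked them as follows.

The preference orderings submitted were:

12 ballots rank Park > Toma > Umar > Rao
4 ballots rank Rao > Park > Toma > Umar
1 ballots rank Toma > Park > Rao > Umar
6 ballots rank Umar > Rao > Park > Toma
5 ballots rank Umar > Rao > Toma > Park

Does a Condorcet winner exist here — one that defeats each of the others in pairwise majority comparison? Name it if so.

Head-to-head results (28 voters total):
Park vs Toma: Park wins 22–6.
Park vs Rao: Rao wins 15–13.
Park vs Umar: Park wins 17–11.
Toma vs Rao: Rao wins 15–13.
Toma vs Umar: Toma wins 17–11.
Rao vs Umar: Umar wins 23–5.
No candidate beats all others: Park beats Umar beats Rao beats Park, a majority cycle.

None — there is no Condorcet winner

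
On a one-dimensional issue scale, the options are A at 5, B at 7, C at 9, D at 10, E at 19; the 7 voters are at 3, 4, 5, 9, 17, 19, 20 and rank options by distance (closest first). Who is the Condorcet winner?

C

With single-peaked preferences on a line, the Condorcet winner is the candidate closest to the median voter.
The median voter (position 9) is closest to C at 9.
Check: C vs D — voters closer to C: 4 of 7.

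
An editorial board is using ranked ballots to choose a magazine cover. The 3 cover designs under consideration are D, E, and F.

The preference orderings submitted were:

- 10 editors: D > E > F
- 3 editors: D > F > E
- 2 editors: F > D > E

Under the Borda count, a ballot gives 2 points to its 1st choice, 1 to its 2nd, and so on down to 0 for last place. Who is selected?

D

Borda scores:
  D: 10·2 + 3·2 + 2·1 = 28
  E: 10·1 + 3·0 + 2·0 = 10
  F: 10·0 + 3·1 + 2·2 = 7
D has the highest total.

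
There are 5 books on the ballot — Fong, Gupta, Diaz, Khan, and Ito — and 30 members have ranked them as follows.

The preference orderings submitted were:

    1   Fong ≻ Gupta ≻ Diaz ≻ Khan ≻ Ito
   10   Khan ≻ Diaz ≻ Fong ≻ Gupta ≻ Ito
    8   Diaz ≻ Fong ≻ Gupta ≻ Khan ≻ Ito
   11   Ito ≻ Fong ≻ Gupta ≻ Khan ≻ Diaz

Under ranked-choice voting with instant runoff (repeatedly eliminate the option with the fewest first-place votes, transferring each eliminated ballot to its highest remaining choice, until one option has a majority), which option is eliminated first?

Round 1: Ito 11, Khan 10, Diaz 8, Fong 1, Gupta 0. Gupta has the fewest and is eliminated.
Round 2: Ito 11, Khan 10, Diaz 8, Fong 1. Fong has the fewest and is eliminated.
Round 3: Ito 11, Khan 10, Diaz 9. Diaz has the fewest and is eliminated.
Round 4: Khan 19, Ito 11. Khan has a majority.

Gupta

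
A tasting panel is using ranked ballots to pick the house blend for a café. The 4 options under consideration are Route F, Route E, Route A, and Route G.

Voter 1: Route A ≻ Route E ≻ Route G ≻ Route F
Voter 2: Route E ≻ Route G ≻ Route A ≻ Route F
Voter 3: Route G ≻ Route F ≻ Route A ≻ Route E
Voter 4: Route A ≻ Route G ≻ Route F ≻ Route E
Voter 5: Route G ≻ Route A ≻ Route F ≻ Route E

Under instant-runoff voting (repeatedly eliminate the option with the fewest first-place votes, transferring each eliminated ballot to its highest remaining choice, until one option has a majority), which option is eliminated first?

Round 1: Route A 2, Route G 2, Route E 1, Route F 0. Route F has the fewest and is eliminated.
Round 2: Route A 2, Route G 2, Route E 1. Route E has the fewest and is eliminated.
Round 3: Route G 3, Route A 2. Route G has a majority.

Route F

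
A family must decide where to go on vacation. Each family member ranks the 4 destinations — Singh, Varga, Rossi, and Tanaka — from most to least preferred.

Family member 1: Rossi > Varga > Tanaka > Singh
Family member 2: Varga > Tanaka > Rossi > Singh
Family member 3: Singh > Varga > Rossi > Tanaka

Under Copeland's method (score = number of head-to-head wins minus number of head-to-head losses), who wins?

Pairwise results:
  Singh vs Varga: Varga wins 2–1.
  Singh vs Rossi: Rossi wins 2–1.
  Singh vs Tanaka: Tanaka wins 2–1.
  Varga vs Rossi: Varga wins 2–1.
  Varga vs Tanaka: Varga wins 3–0.
  Rossi vs Tanaka: Rossi wins 2–1.
Copeland scores (wins − losses):
  Singh: 0 − 3 = -3
  Varga: 3 − 0 = 3
  Rossi: 2 − 1 = 1
  Tanaka: 1 − 2 = -1
Varga has the best Copeland score.

Varga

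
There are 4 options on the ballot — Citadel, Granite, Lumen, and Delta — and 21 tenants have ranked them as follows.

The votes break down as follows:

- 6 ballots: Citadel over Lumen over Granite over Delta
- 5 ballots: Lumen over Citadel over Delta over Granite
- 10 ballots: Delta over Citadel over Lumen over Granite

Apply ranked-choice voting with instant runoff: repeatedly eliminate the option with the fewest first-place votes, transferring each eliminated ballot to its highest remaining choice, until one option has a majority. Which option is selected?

Citadel

Round 1: Delta 10, Citadel 6, Lumen 5, Granite 0. Granite has the fewest and is eliminated.
Round 2: Delta 10, Citadel 6, Lumen 5. Lumen has the fewest and is eliminated.
Round 3: Citadel 11, Delta 10. Citadel has a majority.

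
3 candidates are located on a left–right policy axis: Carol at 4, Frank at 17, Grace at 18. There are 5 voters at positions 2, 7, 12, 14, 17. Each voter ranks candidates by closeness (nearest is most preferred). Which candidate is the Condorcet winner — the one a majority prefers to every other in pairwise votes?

Frank

With single-peaked preferences on a line, the Condorcet winner is the candidate closest to the median voter.
The median voter (position 12) is closest to Frank at 17.
Check: Frank vs Carol — voters closer to Frank: 3 of 5.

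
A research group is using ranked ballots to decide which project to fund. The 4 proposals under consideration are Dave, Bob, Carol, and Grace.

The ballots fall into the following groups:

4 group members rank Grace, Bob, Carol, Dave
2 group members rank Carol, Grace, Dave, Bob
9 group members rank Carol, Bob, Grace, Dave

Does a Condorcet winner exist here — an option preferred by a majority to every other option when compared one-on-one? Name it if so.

Head-to-head results (15 voters total):
Dave vs Bob: Bob wins 13–2.
Dave vs Carol: Carol wins 15–0.
Dave vs Grace: Grace wins 15–0.
Bob vs Carol: Carol wins 11–4.
Bob vs Grace: Bob wins 9–6.
Carol vs Grace: Carol wins 11–4.
Carol beats each rival — Dave (15–0), Bob (11–4), Grace (11–4) — so Carol is the Condorcet winner.

Carol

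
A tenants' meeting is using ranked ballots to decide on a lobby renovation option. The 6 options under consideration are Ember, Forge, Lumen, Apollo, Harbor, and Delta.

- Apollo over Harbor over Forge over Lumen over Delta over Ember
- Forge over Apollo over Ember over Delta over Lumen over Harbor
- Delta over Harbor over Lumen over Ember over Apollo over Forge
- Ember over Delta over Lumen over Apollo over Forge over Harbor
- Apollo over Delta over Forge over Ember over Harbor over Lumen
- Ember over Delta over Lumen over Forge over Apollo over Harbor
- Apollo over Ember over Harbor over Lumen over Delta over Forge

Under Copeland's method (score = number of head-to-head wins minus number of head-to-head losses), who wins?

Pairwise results:
  Ember vs Forge: Ember wins 4–3.
  Ember vs Lumen: Ember wins 5–2.
  Ember vs Apollo: Apollo wins 4–3.
  Ember vs Harbor: Ember wins 5–2.
  Ember vs Delta: Ember wins 4–3.
  Forge vs Lumen: Lumen wins 4–3.
  Forge vs Apollo: Apollo wins 5–2.
  Forge vs Harbor: Forge wins 4–3.
  Forge vs Delta: Delta wins 5–2.
  Lumen vs Apollo: Apollo wins 4–3.
  Lumen vs Harbor: Harbor wins 4–3.
  Lumen vs Delta: Delta wins 5–2.
  Apollo vs Harbor: Apollo wins 6–1.
  Apollo vs Delta: Apollo wins 4–3.
  Harbor vs Delta: Delta wins 5–2.
Copeland scores (wins − losses):
  Ember: 4 − 1 = 3
  Forge: 1 − 4 = -3
  Lumen: 1 − 4 = -3
  Apollo: 5 − 0 = 5
  Harbor: 1 − 4 = -3
  Delta: 3 − 2 = 1
Apollo has the best Copeland score.

Apollo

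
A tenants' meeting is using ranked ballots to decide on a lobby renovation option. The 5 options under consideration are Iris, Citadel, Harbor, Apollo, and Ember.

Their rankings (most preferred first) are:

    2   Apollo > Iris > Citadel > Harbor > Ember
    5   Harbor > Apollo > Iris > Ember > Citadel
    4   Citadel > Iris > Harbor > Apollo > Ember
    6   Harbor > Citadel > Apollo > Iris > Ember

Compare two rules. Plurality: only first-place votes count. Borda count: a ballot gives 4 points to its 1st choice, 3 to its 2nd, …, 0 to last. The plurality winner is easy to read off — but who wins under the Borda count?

Harbor

Plurality first-place counts: Iris 0, Citadel 4, Harbor 11, Apollo 2, Ember 0 → Harbor.
Borda totals: Iris 34, Citadel 38, Harbor 54, Apollo 39, Ember 5 → Harbor.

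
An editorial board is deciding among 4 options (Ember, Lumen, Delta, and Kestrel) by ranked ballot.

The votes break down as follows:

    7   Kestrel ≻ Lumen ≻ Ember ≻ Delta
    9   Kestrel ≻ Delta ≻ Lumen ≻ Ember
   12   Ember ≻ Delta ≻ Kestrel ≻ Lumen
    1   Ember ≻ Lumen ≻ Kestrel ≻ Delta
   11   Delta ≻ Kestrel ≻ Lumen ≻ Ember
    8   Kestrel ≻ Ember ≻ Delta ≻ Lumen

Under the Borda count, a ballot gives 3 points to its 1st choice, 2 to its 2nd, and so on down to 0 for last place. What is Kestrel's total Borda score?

107

Borda scores:
  Ember: 7·1 + 9·0 + 12·3 + 3 + 11·0 + 8·2 = 62
  Lumen: 7·2 + 9·1 + 12·0 + 2 + 11·1 + 8·0 = 36
  Delta: 7·0 + 9·2 + 12·2 + 0 + 11·3 + 8·1 = 83
  Kestrel: 7·3 + 9·3 + 12·1 + 1 + 11·2 + 8·3 = 107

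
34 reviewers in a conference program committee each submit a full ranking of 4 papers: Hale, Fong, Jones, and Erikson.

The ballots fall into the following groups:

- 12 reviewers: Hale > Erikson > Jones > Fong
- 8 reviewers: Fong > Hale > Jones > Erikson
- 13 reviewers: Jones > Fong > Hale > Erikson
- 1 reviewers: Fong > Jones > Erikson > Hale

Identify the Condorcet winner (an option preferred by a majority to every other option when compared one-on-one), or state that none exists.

Head-to-head results (34 voters total):
Hale vs Fong: Fong wins 22–12.
Hale vs Jones: Hale wins 20–14.
Hale vs Erikson: Hale wins 33–1.
Fong vs Jones: Jones wins 25–9.
Fong vs Erikson: Fong wins 22–12.
Jones vs Erikson: Jones wins 22–12.
No candidate beats all others: Hale beats Jones beats Fong beats Hale, a majority cycle.

There is no Condorcet winner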